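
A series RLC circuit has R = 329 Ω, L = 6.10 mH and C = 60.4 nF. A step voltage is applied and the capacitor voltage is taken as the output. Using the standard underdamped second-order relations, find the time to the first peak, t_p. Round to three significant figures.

For a series RLC circuit (capacitor voltage as output), ω_n = 1/√(LC) = 1/√(6.10 mH · 60.4 nF) = 52100 rad/s.
ζ = (R/2)·√(C/L) = (329/2)·√(60.4 nF/6.10 mH) = 0.518.
The damped frequency ω_d = ω_n√(1−ζ²) = 44600 rad/s. t_p = π/ω_d = 0.0000705 s.

t_p ≈ 0.0000705 s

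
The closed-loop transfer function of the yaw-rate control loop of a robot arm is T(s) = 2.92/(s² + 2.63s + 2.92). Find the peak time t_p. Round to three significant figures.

t_p ≈ 2.88 s

Comparing the denominator to s² + 2ζω_n s + ω_n²: ω_n = √2.92 = 1.71 rad/s, and 2ζω_n = 2.63 so ζ = 2.63/(2·1.71) = 0.770.
ω_d = ω_n√(1−ζ²) = 1.09 rad/s. Then t_p = π/ω_d = 2.88 s.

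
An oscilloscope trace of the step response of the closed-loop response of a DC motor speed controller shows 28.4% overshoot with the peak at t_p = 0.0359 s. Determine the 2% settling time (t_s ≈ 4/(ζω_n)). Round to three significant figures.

The overshoot fixes ζ = −ln(OS)/√(π²+ln²(OS)) = 0.372.
From t_p = π/ω_d, ω_d = π/0.0359 = 87.5 rad/s, so ω_n = ω_d/√(1−ζ²) = 94.3 rad/s.
t_s ≈ 4/(ζω_n) = 4/(0.372·94.3) = 0.114 s.

t_s ≈ 0.114 s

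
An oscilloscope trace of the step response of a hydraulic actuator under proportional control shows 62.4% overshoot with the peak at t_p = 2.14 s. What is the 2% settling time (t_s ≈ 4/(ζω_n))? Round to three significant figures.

t_s ≈ 18.2 s

ζ from %OS: ζ = |ln 0.624|/√(π²+ln²0.624) = 0.148.
From t_p = π/ω_d, ω_d = π/2.14 = 1.47 rad/s, so ω_n = ω_d/√(1−ζ²) = 1.48 rad/s.
t_s ≈ 4/(ζω_n) = 4/(0.148·1.48) = 18.2 s.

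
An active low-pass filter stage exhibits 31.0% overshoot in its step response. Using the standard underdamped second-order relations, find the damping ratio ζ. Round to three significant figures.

Inverting the overshoot relation: ζ = |ln 0.310|/√(π² + ln²0.310) = 0.349.

ζ ≈ 0.349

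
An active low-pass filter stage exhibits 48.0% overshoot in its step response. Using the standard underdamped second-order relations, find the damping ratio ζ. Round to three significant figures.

ζ ≈ 0.228

ζ = −ln(OS)/√(π² + (ln OS)²). With OS = 0.480, ln OS = −0.7340 and ζ = 0.7340/3.226 = 0.228.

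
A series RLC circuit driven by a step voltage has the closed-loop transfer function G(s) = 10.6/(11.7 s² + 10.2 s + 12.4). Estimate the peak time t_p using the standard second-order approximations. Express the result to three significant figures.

t_p ≈ 3.37 s

Dividing through by 11.7: denominator becomes s² + 0.8718 s + 1.060.
So ω_n = √1.060 = 1.03 rad/s and ζ = 0.8718/(2·1.03) = 0.423.
ω_d = 1.03·√(1 − 0.423²) = 0.933 rad/s. t_p = π/ω_d = 3.37 s.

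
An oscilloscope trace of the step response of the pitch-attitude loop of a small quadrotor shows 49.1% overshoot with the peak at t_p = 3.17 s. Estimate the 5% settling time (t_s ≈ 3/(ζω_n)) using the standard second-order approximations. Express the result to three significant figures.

t_s ≈ 13.4 s

The overshoot fixes ζ = −ln(OS)/√(π²+ln²(OS)) = 0.221.
From t_p = π/ω_d, ω_d = π/3.17 = 0.991 rad/s, so ω_n = ω_d/√(1−ζ²) = 1.02 rad/s.
t_s ≈ 3/(ζω_n) = 3/(0.221·1.02) = 13.4 s.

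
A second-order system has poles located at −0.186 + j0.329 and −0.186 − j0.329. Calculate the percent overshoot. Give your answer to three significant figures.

The poles are at −σ ± jω_d with σ = 0.186 and ω_d = 0.329, so ω_n = √(σ²+ω_d²) = 0.378 rad/s and ζ = σ/ω_n = 0.492.
%OS = 100 e^{−πζ/√(1−ζ²)} with ζ = 0.492 gives 16.9%.

%OS ≈ 16.9%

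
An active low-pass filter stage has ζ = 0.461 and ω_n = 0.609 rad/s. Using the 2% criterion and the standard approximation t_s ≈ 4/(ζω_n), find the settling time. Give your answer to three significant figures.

t_s ≈ 4/(ζω_n) = 4/(0.461 × 0.609) = 14.2 s.

t_s ≈ 14.2 s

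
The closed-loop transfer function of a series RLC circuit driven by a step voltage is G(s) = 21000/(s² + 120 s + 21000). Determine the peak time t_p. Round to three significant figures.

t_p ≈ 0.0238 s

Comparing the denominator to s² + 2ζω_n s + ω_n²: ω_n = √21000 = 145 rad/s, and 2ζω_n = 120 so ζ = 120/(2·145) = 0.414.
ω_d = ω_n√(1−ζ²) = 132 rad/s. Then t_p = π/ω_d = 0.0238 s.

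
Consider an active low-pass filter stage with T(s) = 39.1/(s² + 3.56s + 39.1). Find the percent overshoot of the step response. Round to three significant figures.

Comparing the denominator to s² + 2ζω_n s + ω_n²: ω_n = √39.1 = 6.25 rad/s, and 2ζω_n = 3.56 so ζ = 3.56/(2·6.25) = 0.285.
%OS = 100·exp(−πζ/√(1−ζ²)) = 39.3%.

%OS ≈ 39.3%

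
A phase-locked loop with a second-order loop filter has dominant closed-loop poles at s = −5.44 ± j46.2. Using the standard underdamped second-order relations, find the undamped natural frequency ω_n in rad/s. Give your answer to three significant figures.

ω_n ≈ 46.5 rad/s

With σ = 5.44, ω_d = 46.2: ω_n = √(σ²+ω_d²) = 46.5 rad/s, ζ = σ/ω_n = 0.117.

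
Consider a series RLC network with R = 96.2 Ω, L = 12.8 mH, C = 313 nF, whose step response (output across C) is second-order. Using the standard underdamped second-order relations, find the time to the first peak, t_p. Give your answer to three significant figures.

For a series RLC circuit (capacitor voltage as output), ω_n = 1/√(LC) = 1/√(12.8 mH · 313 nF) = 15800 rad/s.
ζ = (R/2)·√(C/L) = (96.2/2)·√(313 nF/12.8 mH) = 0.238.
The damped frequency ω_d = ω_n√(1−ζ²) = 15300 rad/s. t_p = π/ω_d = 0.000205 s.

t_p ≈ 0.000205 s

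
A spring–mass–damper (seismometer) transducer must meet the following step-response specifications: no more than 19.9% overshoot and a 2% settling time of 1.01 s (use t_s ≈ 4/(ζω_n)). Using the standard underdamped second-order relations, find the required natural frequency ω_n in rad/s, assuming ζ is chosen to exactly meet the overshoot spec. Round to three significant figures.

ω_n ≈ 8.66 rad/s

Inverting the overshoot relation: ζ = |ln 0.199|/√(π² + ln²0.199) = 0.457.
Then ω_n = 4/(ζ t_s) = 4/(0.457 × 1.01) = 8.66 rad/s.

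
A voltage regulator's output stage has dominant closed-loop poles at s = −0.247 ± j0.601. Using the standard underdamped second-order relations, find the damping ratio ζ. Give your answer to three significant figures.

With σ = 0.247, ω_d = 0.601: ω_n = √(σ²+ω_d²) = 0.650 rad/s, ζ = σ/ω_n = 0.380.

ζ ≈ 0.380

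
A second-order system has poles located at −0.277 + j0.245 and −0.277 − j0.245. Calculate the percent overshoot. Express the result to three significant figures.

|pole| = ω_n = √(0.277² + 0.245²) = 0.370 rad/s; ζ = cos θ = σ/ω_n = 0.749.
%OS = 100·exp(−πζ/√(1−ζ²)) = 2.87%.

%OS ≈ 2.87%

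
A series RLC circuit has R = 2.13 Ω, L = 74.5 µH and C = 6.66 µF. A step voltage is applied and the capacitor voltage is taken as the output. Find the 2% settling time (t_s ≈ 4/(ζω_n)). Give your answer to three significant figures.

t_s ≈ 0.000280 s

For a series RLC circuit (capacitor voltage as output), ω_n = 1/√(LC) = 1/√(74.5 µH · 6.66 µF) = 44900 rad/s.
ζ = (R/2)·√(C/L) = (2.13/2)·√(6.66 µF/74.5 µH) = 0.318.
t_s ≈ 4/(ζω_n) = 0.000280 s.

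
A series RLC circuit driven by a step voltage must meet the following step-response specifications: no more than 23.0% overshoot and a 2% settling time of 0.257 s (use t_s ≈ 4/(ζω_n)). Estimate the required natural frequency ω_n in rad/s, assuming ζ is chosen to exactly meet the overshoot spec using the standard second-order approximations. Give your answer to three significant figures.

ω_n ≈ 36.7 rad/s

Inverting the overshoot relation: ζ = |ln 0.230|/√(π² + ln²0.230) = 0.424.
Then ω_n = 4/(ζ t_s) = 4/(0.424 × 0.257) = 36.7 rad/s.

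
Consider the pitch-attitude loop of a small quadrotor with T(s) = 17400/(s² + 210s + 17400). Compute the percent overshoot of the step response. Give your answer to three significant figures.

%OS ≈ 1.61%

ω_n = √17400 = 132 rad/s; ζ = 210/(2·132) = 0.796.
%OS = 100·exp(−πζ/√(1−ζ²)) = 1.61%.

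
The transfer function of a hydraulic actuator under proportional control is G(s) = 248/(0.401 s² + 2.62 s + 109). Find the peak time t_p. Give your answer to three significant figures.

Dividing through by 0.401: denominator becomes s² + 6.534 s + 271.8.
So ω_n = √271.8 = 16.5 rad/s and ζ = 6.534/(2·16.5) = 0.198.
ω_d = 16.5·√(1 − 0.198²) = 16.2 rad/s. t_p = π/ω_d = 0.194 s.

t_p ≈ 0.194 s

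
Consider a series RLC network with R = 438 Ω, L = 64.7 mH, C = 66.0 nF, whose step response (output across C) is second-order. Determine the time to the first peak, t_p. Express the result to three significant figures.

t_p ≈ 0.000211 s

For a series RLC circuit (capacitor voltage as output), ω_n = 1/√(LC) = 1/√(64.7 mH · 66.0 nF) = 15300 rad/s.
ζ = (R/2)·√(C/L) = (438/2)·√(66.0 nF/64.7 mH) = 0.221.
The damped frequency ω_d = ω_n√(1−ζ²) = 14900 rad/s. t_p = π/ω_d = 0.000211 s.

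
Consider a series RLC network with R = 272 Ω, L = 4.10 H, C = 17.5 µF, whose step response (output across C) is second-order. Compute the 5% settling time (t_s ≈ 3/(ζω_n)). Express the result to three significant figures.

t_s ≈ 0.0904 s

For a series RLC circuit (capacitor voltage as output), ω_n = 1/√(LC) = 1/√(4.10 H · 17.5 µF) = 118 rad/s.
ζ = (R/2)·√(C/L) = (272/2)·√(17.5 µF/4.10 H) = 0.281.
t_s ≈ 3/(ζω_n) = 0.0904 s.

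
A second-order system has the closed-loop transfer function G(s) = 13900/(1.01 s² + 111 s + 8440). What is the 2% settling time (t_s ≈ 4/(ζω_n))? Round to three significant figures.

t_s ≈ 0.0728 s

Dividing through by 1.01: denominator becomes s² + 109.9 s + 8356.
So ω_n = √8356 = 91.4 rad/s and ζ = 109.9/(2·91.4) = 0.601.
t_s ≈ 4/(ζω_n) = 0.0728 s.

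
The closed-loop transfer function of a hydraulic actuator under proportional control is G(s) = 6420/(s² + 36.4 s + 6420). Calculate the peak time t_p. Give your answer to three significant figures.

t_p ≈ 0.0403 s

ω_n = √6420 = 80.1 rad/s; ζ = 36.4/(2·80.1) = 0.227.
The damped frequency ω_d = ω_n√(1−ζ²) = 78.0 rad/s. Then t_p = π/ω_d = 0.0403 s.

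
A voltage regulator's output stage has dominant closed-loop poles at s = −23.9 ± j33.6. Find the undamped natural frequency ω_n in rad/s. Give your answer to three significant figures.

With σ = 23.9, ω_d = 33.6: ω_n = √(σ²+ω_d²) = 41.2 rad/s, ζ = σ/ω_n = 0.580.

ω_n ≈ 41.2 rad/s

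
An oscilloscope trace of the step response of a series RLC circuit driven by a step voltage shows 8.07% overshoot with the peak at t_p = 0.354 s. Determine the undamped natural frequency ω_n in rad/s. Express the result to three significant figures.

ω_n ≈ 11.4 rad/s

From the overshoot, ζ = −ln(OS)/√(π²+ln²(OS)) = 0.625.
From t_p = π/ω_d, ω_d = π/0.354 = 8.87 rad/s, so ω_n = ω_d/√(1−ζ²) = 11.4 rad/s.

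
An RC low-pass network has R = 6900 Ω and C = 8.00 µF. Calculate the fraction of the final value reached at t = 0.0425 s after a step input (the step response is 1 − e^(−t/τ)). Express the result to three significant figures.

y/y_∞ ≈ 0.537

τ = RC = 6900 × 8.00 µF = 0.0552 s.
y(t)/y_∞ = 1 − e^(−t/τ) = 1 − e^(−0.0425/0.0552) = 1 − e^(−0.770) = 0.537.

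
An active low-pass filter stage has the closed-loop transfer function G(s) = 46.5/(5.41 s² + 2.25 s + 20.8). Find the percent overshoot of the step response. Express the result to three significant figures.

%OS ≈ 71.5%

Dividing through by 5.41: denominator becomes s² + 0.4159 s + 3.845.
So ω_n = √3.845 = 1.96 rad/s and ζ = 0.4159/(2·1.96) = 0.106.
Overshoot: exp(−π·0.106/√(1−0.106²)) = 0.715, i.e. 71.5%.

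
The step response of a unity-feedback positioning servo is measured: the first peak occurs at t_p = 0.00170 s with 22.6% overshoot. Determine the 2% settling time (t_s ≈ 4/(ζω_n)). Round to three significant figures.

t_s ≈ 0.00457 s

ζ from %OS: ζ = |ln 0.226|/√(π²+ln²0.226) = 0.428.
From t_p = π/ω_d, ω_d = π/0.00170 = 1850 rad/s, so ω_n = ω_d/√(1−ζ²) = 2040 rad/s.
t_s ≈ 4/(ζω_n) = 4/(0.428·2040) = 0.00457 s.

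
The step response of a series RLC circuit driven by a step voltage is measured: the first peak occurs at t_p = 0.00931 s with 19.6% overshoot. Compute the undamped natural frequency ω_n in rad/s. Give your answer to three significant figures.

From the overshoot, ζ = −ln(OS)/√(π²+ln²(OS)) = 0.460.
From t_p = π/ω_d, ω_d = π/0.00931 = 337 rad/s, so ω_n = ω_d/√(1−ζ²) = 380 rad/s.

ω_n ≈ 380 rad/s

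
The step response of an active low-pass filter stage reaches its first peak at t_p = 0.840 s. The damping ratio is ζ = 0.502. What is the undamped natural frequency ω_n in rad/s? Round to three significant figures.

Peak time t_p = π/ω_d, so ω_d = π/t_p = π/0.840 = 3.74 rad/s.
ω_n = ω_d/√(1−ζ²) = 3.74/√0.748 = 4.32 rad/s.

ω_n ≈ 4.32 rad/s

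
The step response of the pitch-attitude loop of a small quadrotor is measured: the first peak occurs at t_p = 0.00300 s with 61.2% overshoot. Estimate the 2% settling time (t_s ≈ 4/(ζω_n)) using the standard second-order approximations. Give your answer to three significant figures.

t_s ≈ 0.0244 s

From the overshoot, ζ = −ln(OS)/√(π²+ln²(OS)) = 0.154.
From t_p = π/ω_d, ω_d = π/0.00300 = 1050 rad/s, so ω_n = ω_d/√(1−ζ²) = 1060 rad/s.
t_s ≈ 4/(ζω_n) = 4/(0.154·1060) = 0.0244 s.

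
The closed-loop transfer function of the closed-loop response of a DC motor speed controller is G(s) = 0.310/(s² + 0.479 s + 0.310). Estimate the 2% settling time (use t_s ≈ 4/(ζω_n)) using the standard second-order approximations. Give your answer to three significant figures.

Matching coefficients with s² + 2ζω_n s + ω_n² gives ω_n² = 0.310 ⇒ ω_n = 0.557 rad/s, and ζ = 0.479/(2ω_n) = 0.430.
t_s ≈ 4/(ζω_n) = 4/(0.430·0.557) = 16.7 s.

t_s ≈ 16.7 s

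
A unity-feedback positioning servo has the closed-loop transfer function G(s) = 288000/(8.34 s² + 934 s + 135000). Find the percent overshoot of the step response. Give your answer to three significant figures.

%OS ≈ 21.4%

Dividing through by 8.34: denominator becomes s² + 112.0 s + 16190.
So ω_n = √16190 = 127 rad/s and ζ = 112.0/(2·127) = 0.440.
Overshoot: exp(−π·0.440/√(1−0.440²)) = 0.214, i.e. 21.4%.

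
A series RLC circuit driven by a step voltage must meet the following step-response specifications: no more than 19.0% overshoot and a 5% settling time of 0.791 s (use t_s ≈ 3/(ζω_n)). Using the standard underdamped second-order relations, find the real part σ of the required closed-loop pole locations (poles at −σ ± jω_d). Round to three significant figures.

σ ≈ 3.79

The settling-time spec alone fixes σ = ζω_n = 3/t_s = 3/0.791 = 3.79.
(Overshoot then fixes ζ = 0.467 and hence ω_d = σ·√(1−ζ²)/ζ = 7.17 rad/s.)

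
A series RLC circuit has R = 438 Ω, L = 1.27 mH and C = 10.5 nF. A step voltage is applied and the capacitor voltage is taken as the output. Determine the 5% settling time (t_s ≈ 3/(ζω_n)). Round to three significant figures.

t_s ≈ 0.0000174 s

For a series RLC circuit (capacitor voltage as output), ω_n = 1/√(LC) = 1/√(1.27 mH · 10.5 nF) = 274000 rad/s.
ζ = (R/2)·√(C/L) = (438/2)·√(10.5 nF/1.27 mH) = 0.630.
t_s ≈ 3/(ζω_n) = 0.0000174 s.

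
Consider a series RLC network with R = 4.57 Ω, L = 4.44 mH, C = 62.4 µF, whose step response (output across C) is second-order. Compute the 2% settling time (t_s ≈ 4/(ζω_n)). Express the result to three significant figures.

t_s ≈ 0.00777 s

For a series RLC circuit (capacitor voltage as output), ω_n = 1/√(LC) = 1/√(4.44 mH · 62.4 µF) = 1900 rad/s.
ζ = (R/2)·√(C/L) = (4.57/2)·√(62.4 µF/4.44 mH) = 0.271.
t_s ≈ 4/(ζω_n) = 0.00777 s.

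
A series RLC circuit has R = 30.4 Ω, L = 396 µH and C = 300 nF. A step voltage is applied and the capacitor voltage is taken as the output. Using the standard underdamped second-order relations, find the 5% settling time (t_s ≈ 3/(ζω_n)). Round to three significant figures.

t_s ≈ 0.0000782 s

For a series RLC circuit (capacitor voltage as output), ω_n = 1/√(LC) = 1/√(396 µH · 300 nF) = 91700 rad/s.
ζ = (R/2)·√(C/L) = (30.4/2)·√(300 nF/396 µH) = 0.418.
t_s ≈ 3/(ζω_n) = 0.0000782 s.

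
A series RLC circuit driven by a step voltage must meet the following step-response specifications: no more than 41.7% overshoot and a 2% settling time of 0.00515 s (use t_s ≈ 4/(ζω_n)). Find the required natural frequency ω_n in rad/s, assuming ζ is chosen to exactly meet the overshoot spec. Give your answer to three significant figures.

ζ = −ln(OS)/√(π² + (ln OS)²). With OS = 0.417, ln OS = −0.8747 and ζ = 0.8747/3.261 = 0.268.
From t_s ≈ 4/(ζω_n): ω_n = 4/(ζ·t_s) = 4/(0.268·0.00515) = 2900 rad/s.

ω_n ≈ 2900 rad/s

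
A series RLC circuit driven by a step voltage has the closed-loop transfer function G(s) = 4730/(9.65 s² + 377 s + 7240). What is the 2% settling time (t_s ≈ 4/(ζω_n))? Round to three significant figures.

Dividing through by 9.65: denominator becomes s² + 39.07 s + 750.3.
So ω_n = √750.3 = 27.4 rad/s and ζ = 39.07/(2·27.4) = 0.713.
t_s ≈ 4/(ζω_n) = 0.205 s.

t_s ≈ 0.205 s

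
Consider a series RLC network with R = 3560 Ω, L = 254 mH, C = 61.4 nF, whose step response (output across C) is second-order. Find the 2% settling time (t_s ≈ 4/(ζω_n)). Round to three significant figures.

For a series RLC circuit (capacitor voltage as output), ω_n = 1/√(LC) = 1/√(254 mH · 61.4 nF) = 8010 rad/s.
ζ = (R/2)·√(C/L) = (3560/2)·√(61.4 nF/254 mH) = 0.875.
t_s ≈ 4/(ζω_n) = 0.000571 s.

t_s ≈ 0.000571 s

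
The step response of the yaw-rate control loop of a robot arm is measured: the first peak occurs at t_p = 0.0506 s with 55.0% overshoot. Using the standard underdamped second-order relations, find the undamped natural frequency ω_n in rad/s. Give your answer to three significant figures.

ω_n ≈ 63.2 rad/s

From the overshoot, ζ = −ln(OS)/√(π²+ln²(OS)) = 0.187.
From t_p = π/ω_d, ω_d = π/0.0506 = 62.1 rad/s, so ω_n = ω_d/√(1−ζ²) = 63.2 rad/s.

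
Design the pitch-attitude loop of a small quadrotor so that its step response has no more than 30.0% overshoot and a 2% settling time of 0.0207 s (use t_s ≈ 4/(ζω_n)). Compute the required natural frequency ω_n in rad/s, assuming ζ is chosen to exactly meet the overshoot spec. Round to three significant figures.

ζ = −ln(OS)/√(π² + (ln OS)²). With OS = 0.300, ln OS = −1.204 and ζ = 1.204/3.364 = 0.358.
Then ω_n = 4/(ζ t_s) = 4/(0.358 × 0.0207) = 540 rad/s.

ω_n ≈ 540 rad/s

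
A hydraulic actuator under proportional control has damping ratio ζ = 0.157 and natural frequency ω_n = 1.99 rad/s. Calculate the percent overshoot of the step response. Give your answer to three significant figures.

%OS ≈ 60.7%

For an underdamped second-order system, %OS = 100·exp(−πζ/√(1−ζ²)).
πζ/√(1−ζ²) = π·0.157/√(1−0.0246) = 0.4994, so %OS = 100·e^(−0.4994) = 60.7%.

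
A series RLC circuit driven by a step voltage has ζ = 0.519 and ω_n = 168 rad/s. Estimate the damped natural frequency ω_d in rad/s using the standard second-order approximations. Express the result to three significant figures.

ω_d = ω_n√(1−ζ²) = 168·√0.731 = 144 rad/s.

ω_d ≈ 144 rad/s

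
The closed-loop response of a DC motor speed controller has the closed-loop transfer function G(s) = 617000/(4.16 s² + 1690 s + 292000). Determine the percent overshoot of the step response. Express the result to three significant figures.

%OS ≈ 2.35%

Dividing through by 4.16: denominator becomes s² + 406.2 s + 70190.
So ω_n = √70190 = 265 rad/s and ζ = 406.2/(2·265) = 0.767.
%OS = 100 e^{−πζ/√(1−ζ²)} with ζ = 0.767 gives 2.35%.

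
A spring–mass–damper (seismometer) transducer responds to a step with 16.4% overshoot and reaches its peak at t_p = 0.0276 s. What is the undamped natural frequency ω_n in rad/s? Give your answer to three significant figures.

ω_n ≈ 131 rad/s

The overshoot fixes ζ = −ln(OS)/√(π²+ln²(OS)) = 0.499.
From t_p = π/ω_d, ω_d = π/0.0276 = 114 rad/s, so ω_n = ω_d/√(1−ζ²) = 131 rad/s.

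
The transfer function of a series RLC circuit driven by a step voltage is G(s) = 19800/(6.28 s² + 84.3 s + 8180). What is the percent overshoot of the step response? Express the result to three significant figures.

Dividing through by 6.28: denominator becomes s² + 13.42 s + 1303.
So ω_n = √1303 = 36.1 rad/s and ζ = 13.42/(2·36.1) = 0.186.
Overshoot: exp(−π·0.186/√(1−0.186²)) = 0.552, i.e. 55.2%.

%OS ≈ 55.2%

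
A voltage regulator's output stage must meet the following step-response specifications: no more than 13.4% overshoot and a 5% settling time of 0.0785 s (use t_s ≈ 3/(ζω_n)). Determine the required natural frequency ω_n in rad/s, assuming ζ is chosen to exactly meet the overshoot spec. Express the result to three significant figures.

ω_n ≈ 70.9 rad/s

ζ = −ln(OS)/√(π² + (ln OS)²). With OS = 0.134, ln OS = −2.010 and ζ = 2.010/3.730 = 0.539.
From t_s ≈ 3/(ζω_n): ω_n = 3/(ζ·t_s) = 3/(0.539·0.0785) = 70.9 rad/s.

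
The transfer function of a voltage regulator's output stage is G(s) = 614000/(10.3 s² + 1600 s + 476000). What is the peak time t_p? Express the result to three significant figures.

Dividing through by 10.3: denominator becomes s² + 155.3 s + 46210.
So ω_n = √46210 = 215 rad/s and ζ = 155.3/(2·215) = 0.361.
ω_d = ω_n√(1−ζ²) = 200 rad/s. t_p = π/ω_d = 0.0157 s.

t_p ≈ 0.0157 s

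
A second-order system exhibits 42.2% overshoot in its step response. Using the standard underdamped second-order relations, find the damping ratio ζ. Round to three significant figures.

ζ = −ln(OS)/√(π² + (ln OS)²). With OS = 0.422, ln OS = −0.8627 and ζ = 0.8627/3.258 = 0.265.

ζ ≈ 0.265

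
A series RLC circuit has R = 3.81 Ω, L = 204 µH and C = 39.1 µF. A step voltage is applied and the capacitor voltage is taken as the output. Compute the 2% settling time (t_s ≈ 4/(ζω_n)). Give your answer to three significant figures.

t_s ≈ 0.000428 s

For a series RLC circuit (capacitor voltage as output), ω_n = 1/√(LC) = 1/√(204 µH · 39.1 µF) = 11200 rad/s.
ζ = (R/2)·√(C/L) = (3.81/2)·√(39.1 µF/204 µH) = 0.834.
t_s ≈ 4/(ζω_n) = 0.000428 s.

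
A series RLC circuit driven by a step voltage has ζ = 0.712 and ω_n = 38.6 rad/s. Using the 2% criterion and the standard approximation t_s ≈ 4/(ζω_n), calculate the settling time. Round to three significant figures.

t_s ≈ 4/(ζω_n) = 4/(0.712 × 38.6) = 0.146 s.

t_s ≈ 0.146 s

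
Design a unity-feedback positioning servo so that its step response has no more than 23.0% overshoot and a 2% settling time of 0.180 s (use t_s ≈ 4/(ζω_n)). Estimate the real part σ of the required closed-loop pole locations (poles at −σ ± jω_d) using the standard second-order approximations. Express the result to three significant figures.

The settling-time spec alone fixes σ = ζω_n = 4/t_s = 4/0.180 = 22.2.
(Overshoot then fixes ζ = 0.424 and hence ω_d = σ·√(1−ζ²)/ζ = 47.5 rad/s.)

σ ≈ 22.2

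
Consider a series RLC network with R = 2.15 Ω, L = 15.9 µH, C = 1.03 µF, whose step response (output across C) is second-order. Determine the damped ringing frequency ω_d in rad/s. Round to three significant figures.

ω_d ≈ 238000 rad/s

For a series RLC circuit (capacitor voltage as output), ω_n = 1/√(LC) = 1/√(15.9 µH · 1.03 µF) = 247000 rad/s.
ζ = (R/2)·√(C/L) = (2.15/2)·√(1.03 µF/15.9 µH) = 0.274.
ω_d = ω_n√(1−ζ²) = 238000 rad/s.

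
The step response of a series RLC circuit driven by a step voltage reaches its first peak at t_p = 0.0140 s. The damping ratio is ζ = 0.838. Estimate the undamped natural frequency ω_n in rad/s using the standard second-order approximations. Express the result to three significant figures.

Peak time t_p = π/ω_d, so ω_d = π/t_p = π/0.0140 = 224 rad/s.
ω_n = ω_d/√(1−ζ²) = 224/√0.298 = 411 rad/s.

ω_n ≈ 411 rad/s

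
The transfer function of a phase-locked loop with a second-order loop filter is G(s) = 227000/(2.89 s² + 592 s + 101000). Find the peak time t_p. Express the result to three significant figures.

t_p ≈ 0.0201 s

Dividing through by 2.89: denominator becomes s² + 204.8 s + 34950.
So ω_n = √34950 = 187 rad/s and ζ = 204.8/(2·187) = 0.548.
ω_d = ω_n√(1−ζ²) = 156 rad/s. t_p = π/ω_d = 0.0201 s.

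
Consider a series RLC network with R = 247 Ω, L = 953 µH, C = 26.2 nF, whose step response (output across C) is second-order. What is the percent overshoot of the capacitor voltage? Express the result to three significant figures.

%OS ≈ 6.93%

For a series RLC circuit (capacitor voltage as output), ω_n = 1/√(LC) = 1/√(953 µH · 26.2 nF) = 200000 rad/s.
ζ = (R/2)·√(C/L) = (247/2)·√(26.2 nF/953 µH) = 0.648.
Overshoot: exp(−π·0.648/√(1−0.648²)) = 0.0693, i.e. 6.93%.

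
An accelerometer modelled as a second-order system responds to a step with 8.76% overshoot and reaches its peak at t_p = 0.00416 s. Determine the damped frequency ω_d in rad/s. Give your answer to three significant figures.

ω_d ≈ 755 rad/s

t_p = π/ω_d, so ω_d = π/0.00416 = 755 rad/s.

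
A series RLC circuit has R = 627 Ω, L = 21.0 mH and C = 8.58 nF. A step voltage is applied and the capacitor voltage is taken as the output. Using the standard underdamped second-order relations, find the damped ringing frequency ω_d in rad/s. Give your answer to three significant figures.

For a series RLC circuit (capacitor voltage as output), ω_n = 1/√(LC) = 1/√(21.0 mH · 8.58 nF) = 74500 rad/s.
ζ = (R/2)·√(C/L) = (627/2)·√(8.58 nF/21.0 mH) = 0.200.
ω_d = ω_n√(1−ζ²) = 73000 rad/s.

ω_d ≈ 73000 rad/s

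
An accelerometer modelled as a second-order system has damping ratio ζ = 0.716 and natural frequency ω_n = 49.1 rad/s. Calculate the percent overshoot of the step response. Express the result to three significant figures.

For an underdamped second-order system, %OS = 100·exp(−πζ/√(1−ζ²)).
πζ/√(1−ζ²) = π·0.716/√(1−0.513) = 3.222, so %OS = 100·e^(−3.222) = 3.99%.

%OS ≈ 3.99%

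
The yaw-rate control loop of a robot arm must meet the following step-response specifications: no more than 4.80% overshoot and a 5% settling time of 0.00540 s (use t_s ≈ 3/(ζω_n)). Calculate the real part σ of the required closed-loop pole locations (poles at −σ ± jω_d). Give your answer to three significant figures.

The settling-time spec alone fixes σ = ζω_n = 3/t_s = 3/0.00540 = 556.
(Overshoot then fixes ζ = 0.695 and hence ω_d = σ·√(1−ζ²)/ζ = 575 rad/s.)

σ ≈ 556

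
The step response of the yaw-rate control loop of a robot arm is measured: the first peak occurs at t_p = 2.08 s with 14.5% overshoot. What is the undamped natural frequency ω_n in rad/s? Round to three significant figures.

ω_n ≈ 1.77 rad/s

From the overshoot, ζ = −ln(OS)/√(π²+ln²(OS)) = 0.524.
t_p = π/ω_d ⇒ ω_d = 1.51 rad/s; then ω_n = ω_d/√(1−ζ²) = 1.77 rad/s.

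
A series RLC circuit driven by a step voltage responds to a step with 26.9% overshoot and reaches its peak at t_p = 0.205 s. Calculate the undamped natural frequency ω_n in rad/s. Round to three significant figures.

ω_n ≈ 16.6 rad/s

From the overshoot, ζ = −ln(OS)/√(π²+ln²(OS)) = 0.386.
t_p = π/ω_d ⇒ ω_d = 15.3 rad/s; then ω_n = ω_d/√(1−ζ²) = 16.6 rad/s.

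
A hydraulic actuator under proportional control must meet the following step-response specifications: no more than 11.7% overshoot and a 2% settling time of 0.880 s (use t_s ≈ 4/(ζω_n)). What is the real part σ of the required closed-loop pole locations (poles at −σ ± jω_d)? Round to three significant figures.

The settling-time spec alone fixes σ = ζω_n = 4/t_s = 4/0.880 = 4.55.
(Overshoot then fixes ζ = 0.564 and hence ω_d = σ·√(1−ζ²)/ζ = 6.66 rad/s.)

σ ≈ 4.55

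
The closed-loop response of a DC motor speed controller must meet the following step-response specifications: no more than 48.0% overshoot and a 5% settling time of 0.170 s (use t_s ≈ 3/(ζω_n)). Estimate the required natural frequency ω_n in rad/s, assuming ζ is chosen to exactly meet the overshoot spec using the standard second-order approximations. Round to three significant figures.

ω_n ≈ 77.6 rad/s

From %OS = 100·exp(−πζ/√(1−ζ²)), invert to get ζ = −ln(OS)/√(π² + ln²(OS)) with OS = 0.480.
−ln 0.480 = 0.7340, so ζ = 0.7340/√(π² + 0.5387) = 0.228.
From t_s ≈ 3/(ζω_n): ω_n = 3/(ζ·t_s) = 3/(0.228·0.170) = 77.6 rad/s.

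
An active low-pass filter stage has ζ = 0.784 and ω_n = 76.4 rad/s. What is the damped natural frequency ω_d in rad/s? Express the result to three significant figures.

ω_d = ω_n√(1−ζ²) = 76.4·√0.385 = 47.4 rad/s.

ω_d ≈ 47.4 rad/s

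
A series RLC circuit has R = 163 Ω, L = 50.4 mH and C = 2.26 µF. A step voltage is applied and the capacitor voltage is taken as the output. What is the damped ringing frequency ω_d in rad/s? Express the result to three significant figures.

ω_d ≈ 2480 rad/s

For a series RLC circuit (capacitor voltage as output), ω_n = 1/√(LC) = 1/√(50.4 mH · 2.26 µF) = 2960 rad/s.
ζ = (R/2)·√(C/L) = (163/2)·√(2.26 µF/50.4 mH) = 0.546.
ω_d = ω_n√(1−ζ²) = 2480 rad/s.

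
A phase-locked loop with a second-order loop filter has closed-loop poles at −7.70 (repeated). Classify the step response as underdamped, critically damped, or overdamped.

critically damped

Since there is a repeated negative-real pole, the response is critically damped.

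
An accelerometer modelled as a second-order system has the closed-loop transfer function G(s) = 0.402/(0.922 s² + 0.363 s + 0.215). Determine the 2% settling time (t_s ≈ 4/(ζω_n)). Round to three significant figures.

t_s ≈ 20.3 s

Dividing through by 0.922: denominator becomes s² + 0.3937 s + 0.2332.
So ω_n = √0.2332 = 0.483 rad/s and ζ = 0.3937/(2·0.483) = 0.408.
t_s ≈ 4/(ζω_n) = 20.3 s.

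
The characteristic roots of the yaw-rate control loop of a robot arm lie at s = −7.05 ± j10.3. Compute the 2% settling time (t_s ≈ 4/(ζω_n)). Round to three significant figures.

For poles at −σ ± jω_d, ζω_n = σ = 7.05, so t_s ≈ 4/σ = 0.567 s.

t_s ≈ 0.567 s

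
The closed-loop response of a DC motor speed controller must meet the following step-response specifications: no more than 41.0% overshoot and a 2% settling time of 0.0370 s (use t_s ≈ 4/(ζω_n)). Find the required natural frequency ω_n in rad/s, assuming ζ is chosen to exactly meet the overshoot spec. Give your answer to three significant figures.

ζ = −ln(OS)/√(π² + (ln OS)²). With OS = 0.410, ln OS = −0.8916 and ζ = 0.8916/3.266 = 0.273.
Then ω_n = 4/(ζ t_s) = 4/(0.273 × 0.0370) = 396 rad/s.

ω_n ≈ 396 rad/s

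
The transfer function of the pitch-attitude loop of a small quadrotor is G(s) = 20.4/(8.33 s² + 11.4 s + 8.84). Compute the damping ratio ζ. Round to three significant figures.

Dividing through by 8.33: denominator becomes s² + 1.369 s + 1.061.
So ω_n = √1.061 = 1.03 rad/s and ζ = 1.369/(2·1.03) = 0.664.

ζ ≈ 0.664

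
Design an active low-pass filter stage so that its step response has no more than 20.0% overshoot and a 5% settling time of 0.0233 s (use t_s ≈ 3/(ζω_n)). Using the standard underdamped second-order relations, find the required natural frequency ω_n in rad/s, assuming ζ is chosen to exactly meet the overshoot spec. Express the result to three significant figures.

ω_n ≈ 282 rad/s

ζ = −ln(OS)/√(π² + (ln OS)²). With OS = 0.200, ln OS = −1.609 and ζ = 1.609/3.530 = 0.456.
From t_s ≈ 3/(ζω_n): ω_n = 3/(ζ·t_s) = 3/(0.456·0.0233) = 282 rad/s.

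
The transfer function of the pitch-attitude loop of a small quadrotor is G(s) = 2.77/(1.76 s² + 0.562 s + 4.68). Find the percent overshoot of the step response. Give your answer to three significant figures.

Dividing through by 1.76: denominator becomes s² + 0.3193 s + 2.659.
So ω_n = √2.659 = 1.63 rad/s and ζ = 0.3193/(2·1.63) = 0.0979.
%OS = 100·exp(−πζ/√(1−ζ²)) = 73.4%.

%OS ≈ 73.4%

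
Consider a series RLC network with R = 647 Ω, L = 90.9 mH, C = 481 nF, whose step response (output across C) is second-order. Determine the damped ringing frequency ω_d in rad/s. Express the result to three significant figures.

For a series RLC circuit (capacitor voltage as output), ω_n = 1/√(LC) = 1/√(90.9 mH · 481 nF) = 4780 rad/s.
ζ = (R/2)·√(C/L) = (647/2)·√(481 nF/90.9 mH) = 0.744.
ω_d = ω_n√(1−ζ²) = 3190 rad/s.

ω_d ≈ 3190 rad/s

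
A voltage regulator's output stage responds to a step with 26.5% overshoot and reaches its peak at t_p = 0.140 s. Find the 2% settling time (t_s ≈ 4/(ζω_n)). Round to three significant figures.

From the overshoot, ζ = −ln(OS)/√(π²+ln²(OS)) = 0.389.
t_p = π/ω_d ⇒ ω_d = 22.4 rad/s; then ω_n = ω_d/√(1−ζ²) = 24.4 rad/s.
t_s ≈ 4/(ζω_n) = 4/(0.389·24.4) = 0.422 s.

t_s ≈ 0.422 s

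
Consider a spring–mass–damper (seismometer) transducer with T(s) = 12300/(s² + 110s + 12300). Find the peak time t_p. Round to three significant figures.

t_p ≈ 0.0326 s

Comparing the denominator to s² + 2ζω_n s + ω_n²: ω_n = √12300 = 111 rad/s, and 2ζω_n = 110 so ζ = 110/(2·111) = 0.496.
The damped frequency ω_d = ω_n√(1−ζ²) = 96.3 rad/s. Then t_p = π/ω_d = 0.0326 s.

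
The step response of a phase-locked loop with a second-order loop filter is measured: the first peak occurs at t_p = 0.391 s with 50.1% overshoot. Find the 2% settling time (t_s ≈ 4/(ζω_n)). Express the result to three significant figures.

t_s ≈ 2.26 s

From the overshoot, ζ = −ln(OS)/√(π²+ln²(OS)) = 0.215.
From t_p = π/ω_d, ω_d = π/0.391 = 8.03 rad/s, so ω_n = ω_d/√(1−ζ²) = 8.23 rad/s.
t_s ≈ 4/(ζω_n) = 4/(0.215·8.23) = 2.26 s.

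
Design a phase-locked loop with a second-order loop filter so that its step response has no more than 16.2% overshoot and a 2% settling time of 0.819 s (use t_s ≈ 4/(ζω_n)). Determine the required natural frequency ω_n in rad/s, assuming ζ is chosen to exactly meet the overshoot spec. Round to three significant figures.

ω_n ≈ 9.74 rad/s

Inverting the overshoot relation: ζ = |ln 0.162|/√(π² + ln²0.162) = 0.501.
Then ω_n = 4/(ζ t_s) = 4/(0.501 × 0.819) = 9.74 rad/s.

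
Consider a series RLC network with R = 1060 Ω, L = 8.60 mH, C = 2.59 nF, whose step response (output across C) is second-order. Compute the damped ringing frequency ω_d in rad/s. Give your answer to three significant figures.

ω_d ≈ 203000 rad/s

For a series RLC circuit (capacitor voltage as output), ω_n = 1/√(LC) = 1/√(8.60 mH · 2.59 nF) = 212000 rad/s.
ζ = (R/2)·√(C/L) = (1060/2)·√(2.59 nF/8.60 mH) = 0.291.
ω_d = ω_n√(1−ζ²) = 203000 rad/s.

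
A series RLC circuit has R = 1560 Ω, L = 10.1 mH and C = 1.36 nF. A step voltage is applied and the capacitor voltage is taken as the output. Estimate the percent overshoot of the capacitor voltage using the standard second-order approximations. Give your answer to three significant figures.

For a series RLC circuit (capacitor voltage as output), ω_n = 1/√(LC) = 1/√(10.1 mH · 1.36 nF) = 270000 rad/s.
ζ = (R/2)·√(C/L) = (1560/2)·√(1.36 nF/10.1 mH) = 0.286.
%OS = 100 e^{−πζ/√(1−ζ²)} with ζ = 0.286 gives 39.1%.

%OS ≈ 39.1%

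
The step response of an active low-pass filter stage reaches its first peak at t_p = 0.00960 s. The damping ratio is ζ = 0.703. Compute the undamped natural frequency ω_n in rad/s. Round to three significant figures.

ω_n ≈ 460 rad/s

Peak time t_p = π/ω_d, so ω_d = π/t_p = π/0.00960 = 327 rad/s.
ω_n = ω_d/√(1−ζ²) = 327/√0.506 = 460 rad/s.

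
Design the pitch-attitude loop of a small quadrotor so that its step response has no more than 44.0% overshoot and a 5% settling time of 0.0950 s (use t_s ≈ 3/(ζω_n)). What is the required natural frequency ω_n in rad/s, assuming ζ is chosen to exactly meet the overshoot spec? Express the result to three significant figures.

ζ = −ln(OS)/√(π² + (ln OS)²). With OS = 0.440, ln OS = −0.8210 and ζ = 0.8210/3.247 = 0.253.
Then ω_n = 3/(ζ t_s) = 3/(0.253 × 0.0950) = 125 rad/s.

ω_n ≈ 125 rad/s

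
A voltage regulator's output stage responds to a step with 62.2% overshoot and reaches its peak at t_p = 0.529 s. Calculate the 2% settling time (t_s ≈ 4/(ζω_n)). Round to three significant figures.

The overshoot fixes ζ = −ln(OS)/√(π²+ln²(OS)) = 0.149.
From t_p = π/ω_d, ω_d = π/0.529 = 5.94 rad/s, so ω_n = ω_d/√(1−ζ²) = 6.01 rad/s.
t_s ≈ 4/(ζω_n) = 4/(0.149·6.01) = 4.46 s.

t_s ≈ 4.46 s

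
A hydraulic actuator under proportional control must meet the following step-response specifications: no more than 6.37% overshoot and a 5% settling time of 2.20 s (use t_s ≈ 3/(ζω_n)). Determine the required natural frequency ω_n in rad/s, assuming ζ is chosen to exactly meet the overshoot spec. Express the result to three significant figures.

From %OS = 100·exp(−πζ/√(1−ζ²)), invert to get ζ = −ln(OS)/√(π² + ln²(OS)) with OS = 0.0637.
−ln 0.0637 = 2.754, so ζ = 2.754/√(π² + 7.582) = 0.659.
Then ω_n = 3/(ζ t_s) = 3/(0.659 × 2.20) = 2.07 rad/s.

ω_n ≈ 2.07 rad/s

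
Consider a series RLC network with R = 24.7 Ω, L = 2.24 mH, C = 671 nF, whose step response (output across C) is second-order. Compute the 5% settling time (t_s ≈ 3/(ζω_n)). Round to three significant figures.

For a series RLC circuit (capacitor voltage as output), ω_n = 1/√(LC) = 1/√(2.24 mH · 671 nF) = 25800 rad/s.
ζ = (R/2)·√(C/L) = (24.7/2)·√(671 nF/2.24 mH) = 0.214.
t_s ≈ 3/(ζω_n) = 0.000544 s.

t_s ≈ 0.000544 s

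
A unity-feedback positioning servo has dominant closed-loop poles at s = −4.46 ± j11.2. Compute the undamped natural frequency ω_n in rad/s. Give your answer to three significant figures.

The poles are at −σ ± jω_d with σ = 4.46 and ω_d = 11.2, so ω_n = √(σ²+ω_d²) = 12.1 rad/s and ζ = σ/ω_n = 0.370.

ω_n ≈ 12.1 rad/s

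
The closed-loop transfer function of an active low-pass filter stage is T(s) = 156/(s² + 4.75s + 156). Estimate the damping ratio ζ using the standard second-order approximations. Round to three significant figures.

Matching coefficients with s² + 2ζω_n s + ω_n² gives ω_n² = 156 ⇒ ω_n = 12.5 rad/s, and ζ = 4.75/(2ω_n) = 0.190.

ζ ≈ 0.190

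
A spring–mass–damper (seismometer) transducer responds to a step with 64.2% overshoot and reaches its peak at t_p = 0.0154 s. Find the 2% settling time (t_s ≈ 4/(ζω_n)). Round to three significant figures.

t_s ≈ 0.139 s

From the overshoot, ζ = −ln(OS)/√(π²+ln²(OS)) = 0.140.
From t_p = π/ω_d, ω_d = π/0.0154 = 204 rad/s, so ω_n = ω_d/√(1−ζ²) = 206 rad/s.
t_s ≈ 4/(ζω_n) = 4/(0.140·206) = 0.139 s.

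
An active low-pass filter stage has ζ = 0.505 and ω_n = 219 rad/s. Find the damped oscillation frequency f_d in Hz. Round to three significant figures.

f_d ≈ 30.1 Hz

ω_d = ω_n√(1−ζ²) = 219·√0.745 = 189 rad/s.
f_d = ω_d/(2π) = 30.1 Hz.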